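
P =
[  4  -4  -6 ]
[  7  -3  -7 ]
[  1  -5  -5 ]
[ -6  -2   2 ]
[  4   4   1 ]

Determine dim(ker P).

1

Row reduce to echelon form.
R2 ← R2 − (7/4)·R1: [0, 4, 7/2]
R3 ← R3 − (1/4)·R1: [0, -4, -7/2]
R4 ← R4 + (3/2)·R1: [0, -8, -7]
R5 ← R5 − R1: [0, 8, 7]
R3 ← R3 + R2: [0, 0, 0]
R4 ← R4 + (2)·R2: [0, 0, 0]
R5 ← R5 − (2)·R2: [0, 0, 0]
2 nonzero rows, so rank(P) = 2.
P has 3 columns; by rank–nullity, nullity = 3 − 2 = 1.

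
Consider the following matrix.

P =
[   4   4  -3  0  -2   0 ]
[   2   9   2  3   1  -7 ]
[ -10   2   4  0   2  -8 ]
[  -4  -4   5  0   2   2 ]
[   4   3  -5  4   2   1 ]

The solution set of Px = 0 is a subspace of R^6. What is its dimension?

1

Row reduce to echelon form.
R2 ← R2 − (1/2)·R1: [0, 7, 7/2, 3, 2, -7]
R3 ← R3 + (5/2)·R1: [0, 12, -7/2, 0, -3, -8]
R4 ← R4 + R1: [0, 0, 2, 0, 0, 2]
R5 ← R5 − R1: [0, -1, -2, 4, 4, 1]
R3 ← R3 − (12/7)·R2: [0, 0, -19/2, -36/7, -45/7, 4]
R5 ← R5 + (1/7)·R2: [0, 0, -3/2, 31/7, 30/7, 0]
R4 ← R4 + (4/19)·R3: [0, 0, 0, -144/133, -180/133, 54/19]
R5 ← R5 − (3/19)·R3: [0, 0, 0, 697/133, 705/133, -12/19]
R5 ← R5 + (697/144)·R4: [0, 0, 0, 0, -5/4, 105/8]
5 nonzero rows, so rank(P) = 5.
P has 6 columns; by rank–nullity, nullity = 6 − 5 = 1.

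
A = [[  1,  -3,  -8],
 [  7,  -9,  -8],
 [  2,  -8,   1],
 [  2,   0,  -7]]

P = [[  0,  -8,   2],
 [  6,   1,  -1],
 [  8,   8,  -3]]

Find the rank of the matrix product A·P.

2

First compute AP:
[[-82, -75,  29],
 [-118, -129,  47],
 [-40, -16,   9],
 [-56, -72,  25]]
Now row reduce the product.
R2 ← R2 − (59/41)·R1: [0, -864/41, 216/41]
R3 ← R3 − (20/41)·R1: [0, 844/41, -211/41]
R4 ← R4 − (28/41)·R1: [0, -852/41, 213/41]
R3 ← R3 + (211/216)·R2: [0, 0, 0]
R4 ← R4 − (71/72)·R2: [0, 0, 0]
2 nonzero rows, so rank(AP) = 2.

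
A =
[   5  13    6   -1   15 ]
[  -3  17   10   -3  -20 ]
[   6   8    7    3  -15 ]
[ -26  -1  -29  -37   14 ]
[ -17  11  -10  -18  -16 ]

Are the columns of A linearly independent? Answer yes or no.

yes

Row reduce A to echelon form.
R2 ← R2 + (3/5)·R1: [0, 124/5, 68/5, -18/5, -11]
R3 ← R3 − (6/5)·R1: [0, -38/5, -1/5, 21/5, -33]
R4 ← R4 + (26/5)·R1: [0, 333/5, 11/5, -211/5, 92]
R5 ← R5 + (17/5)·R1: [0, 276/5, 52/5, -107/5, 35]
R3 ← R3 + (19/62)·R2: [0, 0, 123/31, 96/31, -2255/62]
R4 ← R4 − (333/124)·R2: [0, 0, -1064/31, -2017/62, 15071/124]
R5 ← R5 − (69/31)·R2: [0, 0, -616/31, -415/31, 1844/31]
R4 ← R4 + (1064/123)·R3: [0, 0, 0, -471/82, -2317/12]
R5 ← R5 + (616/123)·R3: [0, 0, 0, 87/41, -368/3]
R5 ← R5 + (58/157)·R4: [0, 0, 0, 0, -60915/314]
5 pivots among 5 columns.
Every column is a pivot column, so the columns are linearly independent.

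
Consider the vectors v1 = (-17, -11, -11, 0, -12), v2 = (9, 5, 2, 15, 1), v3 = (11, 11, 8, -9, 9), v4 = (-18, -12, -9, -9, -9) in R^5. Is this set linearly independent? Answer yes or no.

Form the matrix with these vectors as rows and row reduce.
R2 ← R2 + (9/17)·R1: [0, -14/17, -65/17, 15, -91/17]
R3 ← R3 + (11/17)·R1: [0, 66/17, 15/17, -9, 21/17]
R4 ← R4 − (18/17)·R1: [0, -6/17, 45/17, -9, 63/17]
R3 ← R3 + (33/7)·R2: [0, 0, -120/7, 432/7, -24]
R4 ← R4 − (3/7)·R2: [0, 0, 30/7, -108/7, 6]
R4 ← R4 + (1/4)·R3: [0, 0, 0, 0, 0]
3 nonzero rows, so the 4 vectors span a space of dimension 3.
Since 3 < 4, the vectors are linearly dependent.

no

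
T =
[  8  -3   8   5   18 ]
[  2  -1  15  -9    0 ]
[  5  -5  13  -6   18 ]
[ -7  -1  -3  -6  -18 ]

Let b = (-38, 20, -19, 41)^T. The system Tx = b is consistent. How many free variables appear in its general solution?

Row reduce the augmented matrix [T | b].
R2 ← R2 − (1/4)·R1: [0, -1/4, 13, -41/4, -9/2, 59/2]
R3 ← R3 − (5/8)·R1: [0, -25/8, 8, -73/8, 27/4, 19/4]
R4 ← R4 + (7/8)·R1: [0, -29/8, 4, -13/8, -9/4, 31/4]
R3 ← R3 − (25/2)·R2: [0, 0, -309/2, 119, 63, -364]
R4 ← R4 − (29/2)·R2: [0, 0, -369/2, 147, 63, -420]
R4 ← R4 − (123/103)·R3: [0, 0, 0, 504/103, -1260/103, 1512/103]
The echelon form has 4 nonzero rows, and every pivot lies in the first 5 columns, so rank(T) = rank([T|b]) = 4.
The system is consistent.
Free variables = (unknowns) − (rank) = 5 − 4 = 1.

1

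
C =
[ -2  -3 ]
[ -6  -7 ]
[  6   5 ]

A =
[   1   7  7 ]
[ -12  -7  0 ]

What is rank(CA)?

First compute CA:
[[ 34,   7, -14],
 [ 78,   7, -42],
 [-54,   7,  42]]
Now row reduce the product.
R2 ← R2 − (39/17)·R1: [0, -154/17, -168/17]
R3 ← R3 + (27/17)·R1: [0, 308/17, 336/17]
R3 ← R3 + (2)·R2: [0, 0, 0]
2 nonzero rows, so rank(CA) = 2.

2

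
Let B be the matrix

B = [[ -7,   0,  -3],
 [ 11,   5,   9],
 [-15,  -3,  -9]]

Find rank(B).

2

Row reduce to echelon form.
R2 ← R2 + (11/7)·R1: [0, 5, 30/7]
R3 ← R3 − (15/7)·R1: [0, -3, -18/7]
R3 ← R3 + (3/5)·R2: [0, 0, 0]
Echelon form has 2 nonzero rows, so rank(B) = 2.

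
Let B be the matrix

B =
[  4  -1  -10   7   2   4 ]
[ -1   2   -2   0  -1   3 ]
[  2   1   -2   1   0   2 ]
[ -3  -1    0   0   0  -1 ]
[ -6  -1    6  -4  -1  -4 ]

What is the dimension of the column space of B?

3

Row reduce to echelon form.
R2 ← R2 + (1/4)·R1: [0, 7/4, -9/2, 7/4, -1/2, 4]
R3 ← R3 − (1/2)·R1: [0, 3/2, 3, -5/2, -1, 0]
R4 ← R4 + (3/4)·R1: [0, -7/4, -15/2, 21/4, 3/2, 2]
R5 ← R5 + (3/2)·R1: [0, -5/2, -9, 13/2, 2, 2]
R3 ← R3 − (6/7)·R2: [0, 0, 48/7, -4, -4/7, -24/7]
R4 ← R4 + R2: [0, 0, -12, 7, 1, 6]
R5 ← R5 + (10/7)·R2: [0, 0, -108/7, 9, 9/7, 54/7]
R4 ← R4 + (7/4)·R3: [0, 0, 0, 0, 0, 0]
R5 ← R5 + (9/4)·R3: [0, 0, 0, 0, 0, 0]
Echelon form has 3 nonzero rows, so rank(B) = 3.
The column space has dimension equal to the rank: 3.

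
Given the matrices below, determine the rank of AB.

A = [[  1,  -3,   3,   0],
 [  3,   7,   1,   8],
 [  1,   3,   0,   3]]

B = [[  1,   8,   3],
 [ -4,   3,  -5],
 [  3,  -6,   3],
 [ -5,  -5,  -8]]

2

First compute AB:
[[ 22, -19,  27],
 [-62,  -1, -87],
 [-26,   2, -36]]
Now row reduce the product.
R2 ← R2 + (31/11)·R1: [0, -600/11, -120/11]
R3 ← R3 + (13/11)·R1: [0, -225/11, -45/11]
R3 ← R3 − (3/8)·R2: [0, 0, 0]
2 nonzero rows, so rank(AB) = 2.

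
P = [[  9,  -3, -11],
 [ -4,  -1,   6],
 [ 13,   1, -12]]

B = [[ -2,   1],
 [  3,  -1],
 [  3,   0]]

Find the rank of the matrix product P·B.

2

First compute PB:
[[-60,  12],
 [ 23,  -3],
 [-59,  12]]
Now row reduce the product.
R2 ← R2 + (23/60)·R1: [0, 8/5]
R3 ← R3 − (59/60)·R1: [0, 1/5]
R3 ← R3 − (1/8)·R2: [0, 0]
2 nonzero rows, so rank(PB) = 2.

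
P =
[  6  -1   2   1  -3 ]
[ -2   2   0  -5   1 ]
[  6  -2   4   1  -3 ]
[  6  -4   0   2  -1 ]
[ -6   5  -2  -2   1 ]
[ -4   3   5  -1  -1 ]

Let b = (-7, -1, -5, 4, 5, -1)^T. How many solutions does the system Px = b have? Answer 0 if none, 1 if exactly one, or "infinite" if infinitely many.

Row reduce the augmented matrix [P | b].
R2 ← R2 + (1/3)·R1: [0, 5/3, 2/3, -14/3, 0, -10/3]
R3 ← R3 − R1: [0, -1, 2, 0, 0, 2]
R4 ← R4 − R1: [0, -3, -2, 1, 2, 11]
R5 ← R5 + R1: [0, 4, 0, -1, -2, -2]
R6 ← R6 + (2/3)·R1: [0, 7/3, 19/3, -1/3, -3, -17/3]
R3 ← R3 + (3/5)·R2: [0, 0, 12/5, -14/5, 0, 0]
R4 ← R4 + (9/5)·R2: [0, 0, -4/5, -37/5, 2, 5]
R5 ← R5 − (12/5)·R2: [0, 0, -8/5, 51/5, -2, 6]
R6 ← R6 − (7/5)·R2: [0, 0, 27/5, 31/5, -3, -1]
R4 ← R4 + (1/3)·R3: [0, 0, 0, -25/3, 2, 5]
R5 ← R5 + (2/3)·R3: [0, 0, 0, 25/3, -2, 6]
R6 ← R6 − (9/4)·R3: [0, 0, 0, 25/2, -3, -1]
R5 ← R5 + R4: [0, 0, 0, 0, 0, 11]
R6 ← R6 + (3/2)·R4: [0, 0, 0, 0, 0, 13/2]
R6 ← R6 − (13/22)·R5: [0, 0, 0, 0, 0, 0]
The echelon form has 5 nonzero rows; the last pivot sits in the augmented column, so rank(P) = 4 but rank([P|b]) = 5.
Since the ranks differ, the system is inconsistent.
It has no solutions.

0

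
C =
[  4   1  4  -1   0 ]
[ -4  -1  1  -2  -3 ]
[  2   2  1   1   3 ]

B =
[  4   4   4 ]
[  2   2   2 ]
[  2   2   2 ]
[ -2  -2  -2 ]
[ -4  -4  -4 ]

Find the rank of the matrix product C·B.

First compute CB:
[[ 28,  28,  28],
 [  0,   0,   0],
 [  0,   0,   0]]
Now row reduce the product.
1 nonzero row, so rank(CB) = 1.

1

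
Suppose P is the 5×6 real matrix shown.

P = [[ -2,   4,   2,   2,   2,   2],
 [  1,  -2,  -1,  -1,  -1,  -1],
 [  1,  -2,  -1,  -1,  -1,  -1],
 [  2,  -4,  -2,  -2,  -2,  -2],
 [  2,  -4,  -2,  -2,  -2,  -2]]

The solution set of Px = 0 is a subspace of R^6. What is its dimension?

5

Row reduce to echelon form.
R2 ← R2 + (1/2)·R1: [0, 0, 0, 0, 0, 0]
R3 ← R3 + (1/2)·R1: [0, 0, 0, 0, 0, 0]
R4 ← R4 + R1: [0, 0, 0, 0, 0, 0]
R5 ← R5 + R1: [0, 0, 0, 0, 0, 0]
1 nonzero row, so rank(P) = 1.
P has 6 columns; by rank–nullity, nullity = 6 − 1 = 5.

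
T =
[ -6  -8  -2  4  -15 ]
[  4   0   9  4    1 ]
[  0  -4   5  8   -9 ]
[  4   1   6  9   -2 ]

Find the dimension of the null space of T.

2

Row reduce to echelon form.
R2 ← R2 + (2/3)·R1: [0, -16/3, 23/3, 20/3, -9]
R4 ← R4 + (2/3)·R1: [0, -13/3, 14/3, 35/3, -12]
R3 ← R3 − (3/4)·R2: [0, 0, -3/4, 3, -9/4]
R4 ← R4 − (13/16)·R2: [0, 0, -25/16, 25/4, -75/16]
R4 ← R4 − (25/12)·R3: [0, 0, 0, 0, 0]
3 nonzero rows, so rank(T) = 3.
T has 5 columns; by rank–nullity, nullity = 5 − 3 = 2.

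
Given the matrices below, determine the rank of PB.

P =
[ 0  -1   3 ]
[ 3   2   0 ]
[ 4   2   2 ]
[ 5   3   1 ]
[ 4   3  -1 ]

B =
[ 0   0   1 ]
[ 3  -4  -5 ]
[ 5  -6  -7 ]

First compute PB:
[[ 12, -14, -16],
 [  6,  -8,  -7],
 [ 16, -20, -20],
 [ 14, -18, -17],
 [  4,  -6,  -4]]
Now row reduce the product.
R2 ← R2 − (1/2)·R1: [0, -1, 1]
R3 ← R3 − (4/3)·R1: [0, -4/3, 4/3]
R4 ← R4 − (7/6)·R1: [0, -5/3, 5/3]
R5 ← R5 − (1/3)·R1: [0, -4/3, 4/3]
R3 ← R3 − (4/3)·R2: [0, 0, 0]
R4 ← R4 − (5/3)·R2: [0, 0, 0]
R5 ← R5 − (4/3)·R2: [0, 0, 0]
2 nonzero rows, so rank(PB) = 2.

2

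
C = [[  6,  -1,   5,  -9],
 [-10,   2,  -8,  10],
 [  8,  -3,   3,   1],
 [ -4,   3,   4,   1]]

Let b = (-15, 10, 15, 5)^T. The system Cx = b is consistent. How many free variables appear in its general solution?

Row reduce the augmented matrix [C | b].
R2 ← R2 + (5/3)·R1: [0, 1/3, 1/3, -5, -15]
R3 ← R3 − (4/3)·R1: [0, -5/3, -11/3, 13, 35]
R4 ← R4 + (2/3)·R1: [0, 7/3, 22/3, -5, -5]
R3 ← R3 + (5)·R2: [0, 0, -2, -12, -40]
R4 ← R4 − (7)·R2: [0, 0, 5, 30, 100]
R4 ← R4 + (5/2)·R3: [0, 0, 0, 0, 0]
The echelon form has 3 nonzero rows, and every pivot lies in the first 4 columns, so rank(C) = rank([C|b]) = 3.
The system is consistent.
Free variables = (unknowns) − (rank) = 4 − 3 = 1.

1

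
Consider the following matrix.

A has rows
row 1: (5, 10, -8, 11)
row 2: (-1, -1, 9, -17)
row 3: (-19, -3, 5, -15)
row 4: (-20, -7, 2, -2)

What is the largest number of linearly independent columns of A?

Row reduce to echelon form.
R2 ← R2 + (1/5)·R1: [0, 1, 37/5, -74/5]
R3 ← R3 + (19/5)·R1: [0, 35, -127/5, 134/5]
R4 ← R4 + (4)·R1: [0, 33, -30, 42]
R3 ← R3 − (35)·R2: [0, 0, -1422/5, 2724/5]
R4 ← R4 − (33)·R2: [0, 0, -1371/5, 2652/5]
R4 ← R4 − (457/474)·R3: [0, 0, 0, 406/79]
Echelon form has 4 nonzero rows, so rank(A) = 4.
The rank gives the maximum number of linearly independent columns: 4.

4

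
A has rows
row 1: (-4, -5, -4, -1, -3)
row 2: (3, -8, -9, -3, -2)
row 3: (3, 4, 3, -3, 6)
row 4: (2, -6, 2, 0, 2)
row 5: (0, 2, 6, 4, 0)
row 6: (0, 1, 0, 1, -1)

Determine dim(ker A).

Row reduce to echelon form.
R2 ← R2 + (3/4)·R1: [0, -47/4, -12, -15/4, -17/4]
R3 ← R3 + (3/4)·R1: [0, 1/4, 0, -15/4, 15/4]
R4 ← R4 + (1/2)·R1: [0, -17/2, 0, -1/2, 1/2]
R3 ← R3 + (1/47)·R2: [0, 0, -12/47, -180/47, 172/47]
R4 ← R4 − (34/47)·R2: [0, 0, 408/47, 104/47, 168/47]
R5 ← R5 + (8/47)·R2: [0, 0, 186/47, 158/47, -34/47]
R6 ← R6 + (4/47)·R2: [0, 0, -48/47, 32/47, -64/47]
R4 ← R4 + (34)·R3: [0, 0, 0, -128, 128]
R5 ← R5 + (31/2)·R3: [0, 0, 0, -56, 56]
R6 ← R6 − (4)·R3: [0, 0, 0, 16, -16]
R5 ← R5 − (7/16)·R4: [0, 0, 0, 0, 0]
R6 ← R6 + (1/8)·R4: [0, 0, 0, 0, 0]
4 nonzero rows, so rank(A) = 4.
A has 5 columns; by rank–nullity, nullity = 5 − 4 = 1.

1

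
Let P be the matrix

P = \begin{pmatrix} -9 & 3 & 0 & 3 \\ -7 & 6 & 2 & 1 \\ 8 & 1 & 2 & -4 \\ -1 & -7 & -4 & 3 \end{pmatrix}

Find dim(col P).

Row reduce to echelon form.
R2 ← R2 − (7/9)·R1: [0, 11/3, 2, -4/3]
R3 ← R3 + (8/9)·R1: [0, 11/3, 2, -4/3]
R4 ← R4 − (1/9)·R1: [0, -22/3, -4, 8/3]
R3 ← R3 − R2: [0, 0, 0, 0]
R4 ← R4 + (2)·R2: [0, 0, 0, 0]
Echelon form has 2 nonzero rows, so rank(P) = 2.
The column space has dimension equal to the rank: 2.

2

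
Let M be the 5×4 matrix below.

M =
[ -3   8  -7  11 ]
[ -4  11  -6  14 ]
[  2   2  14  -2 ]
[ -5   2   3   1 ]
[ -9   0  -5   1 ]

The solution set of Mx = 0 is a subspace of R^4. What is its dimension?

Row reduce to echelon form.
R2 ← R2 − (4/3)·R1: [0, 1/3, 10/3, -2/3]
R3 ← R3 + (2/3)·R1: [0, 22/3, 28/3, 16/3]
R4 ← R4 − (5/3)·R1: [0, -34/3, 44/3, -52/3]
R5 ← R5 − (3)·R1: [0, -24, 16, -32]
R3 ← R3 − (22)·R2: [0, 0, -64, 20]
R4 ← R4 + (34)·R2: [0, 0, 128, -40]
R5 ← R5 + (72)·R2: [0, 0, 256, -80]
R4 ← R4 + (2)·R3: [0, 0, 0, 0]
R5 ← R5 + (4)·R3: [0, 0, 0, 0]
3 nonzero rows, so rank(M) = 3.
M has 4 columns; by rank–nullity, nullity = 4 − 3 = 1.

1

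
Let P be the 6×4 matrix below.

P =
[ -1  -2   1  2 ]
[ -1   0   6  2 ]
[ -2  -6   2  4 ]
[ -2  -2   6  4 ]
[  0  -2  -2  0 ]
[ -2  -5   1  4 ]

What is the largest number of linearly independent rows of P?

3

Row reduce to echelon form.
R2 ← R2 − R1: [0, 2, 5, 0]
R3 ← R3 − (2)·R1: [0, -2, 0, 0]
R4 ← R4 − (2)·R1: [0, 2, 4, 0]
R6 ← R6 − (2)·R1: [0, -1, -1, 0]
R3 ← R3 + R2: [0, 0, 5, 0]
R4 ← R4 − R2: [0, 0, -1, 0]
R5 ← R5 + R2: [0, 0, 3, 0]
R6 ← R6 + (1/2)·R2: [0, 0, 3/2, 0]
R4 ← R4 + (1/5)·R3: [0, 0, 0, 0]
R5 ← R5 − (3/5)·R3: [0, 0, 0, 0]
R6 ← R6 − (3/10)·R3: [0, 0, 0, 0]
Echelon form has 3 nonzero rows, so rank(P) = 3.
The rank gives the maximum number of linearly independent rows: 3.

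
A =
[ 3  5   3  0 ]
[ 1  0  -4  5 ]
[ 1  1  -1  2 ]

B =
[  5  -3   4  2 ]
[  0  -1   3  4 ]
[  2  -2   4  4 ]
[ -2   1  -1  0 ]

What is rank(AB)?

2

First compute AB:
[[ 21, -20,  39,  38],
 [-13,  10, -17, -14],
 [ -1,   0,   1,   2]]
Now row reduce the product.
R2 ← R2 + (13/21)·R1: [0, -50/21, 50/7, 200/21]
R3 ← R3 + (1/21)·R1: [0, -20/21, 20/7, 80/21]
R3 ← R3 − (2/5)·R2: [0, 0, 0, 0]
2 nonzero rows, so rank(AB) = 2.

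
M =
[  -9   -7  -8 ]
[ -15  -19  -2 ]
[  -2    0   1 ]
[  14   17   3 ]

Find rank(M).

Row reduce to echelon form.
R2 ← R2 − (5/3)·R1: [0, -22/3, 34/3]
R3 ← R3 − (2/9)·R1: [0, 14/9, 25/9]
R4 ← R4 + (14/9)·R1: [0, 55/9, -85/9]
R3 ← R3 + (7/33)·R2: [0, 0, 57/11]
R4 ← R4 + (5/6)·R2: [0, 0, 0]
Echelon form has 3 nonzero rows, so rank(M) = 3.

3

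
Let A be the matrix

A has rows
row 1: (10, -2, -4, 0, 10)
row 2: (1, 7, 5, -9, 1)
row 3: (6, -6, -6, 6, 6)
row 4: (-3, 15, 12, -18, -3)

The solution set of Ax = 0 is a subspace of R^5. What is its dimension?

3

Row reduce to echelon form.
R2 ← R2 − (1/10)·R1: [0, 36/5, 27/5, -9, 0]
R3 ← R3 − (3/5)·R1: [0, -24/5, -18/5, 6, 0]
R4 ← R4 + (3/10)·R1: [0, 72/5, 54/5, -18, 0]
R3 ← R3 + (2/3)·R2: [0, 0, 0, 0, 0]
R4 ← R4 − (2)·R2: [0, 0, 0, 0, 0]
2 nonzero rows, so rank(A) = 2.
A has 5 columns; by rank–nullity, nullity = 5 − 2 = 3.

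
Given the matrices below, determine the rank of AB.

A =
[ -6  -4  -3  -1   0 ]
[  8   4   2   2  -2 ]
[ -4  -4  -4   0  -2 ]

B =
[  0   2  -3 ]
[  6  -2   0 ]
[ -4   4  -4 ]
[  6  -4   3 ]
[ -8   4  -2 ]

2

First compute AB:
[[-18, -12,  27],
 [ 44,   0, -22],
 [  8, -24,  32]]
Now row reduce the product.
R2 ← R2 + (22/9)·R1: [0, -88/3, 44]
R3 ← R3 + (4/9)·R1: [0, -88/3, 44]
R3 ← R3 − R2: [0, 0, 0]
2 nonzero rows, so rank(AB) = 2.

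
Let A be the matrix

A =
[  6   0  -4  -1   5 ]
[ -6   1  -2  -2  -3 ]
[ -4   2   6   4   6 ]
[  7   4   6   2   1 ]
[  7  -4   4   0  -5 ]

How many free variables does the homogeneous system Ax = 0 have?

Row reduce to echelon form.
R2 ← R2 + R1: [0, 1, -6, -3, 2]
R3 ← R3 + (2/3)·R1: [0, 2, 10/3, 10/3, 28/3]
R4 ← R4 − (7/6)·R1: [0, 4, 32/3, 19/6, -29/6]
R5 ← R5 − (7/6)·R1: [0, -4, 26/3, 7/6, -65/6]
R3 ← R3 − (2)·R2: [0, 0, 46/3, 28/3, 16/3]
R4 ← R4 − (4)·R2: [0, 0, 104/3, 91/6, -77/6]
R5 ← R5 + (4)·R2: [0, 0, -46/3, -65/6, -17/6]
R4 ← R4 − (52/23)·R3: [0, 0, 0, -273/46, -1145/46]
R5 ← R5 + R3: [0, 0, 0, -3/2, 5/2]
R5 ← R5 − (23/91)·R4: [0, 0, 0, 0, 800/91]
5 nonzero rows, so rank(A) = 5.
A has 5 columns; by rank–nullity, nullity = 5 − 5 = 0.

0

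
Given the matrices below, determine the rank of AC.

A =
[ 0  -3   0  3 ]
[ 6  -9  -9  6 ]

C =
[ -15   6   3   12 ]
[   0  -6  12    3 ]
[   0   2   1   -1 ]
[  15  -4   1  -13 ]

First compute AC:
[[ 45,   6, -33, -48],
 [  0,  48, -93, -24]]
Now row reduce the product.
2 nonzero rows, so rank(AC) = 2.

2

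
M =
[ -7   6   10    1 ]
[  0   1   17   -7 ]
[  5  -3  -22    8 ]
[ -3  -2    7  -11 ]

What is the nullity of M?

0

Row reduce to echelon form.
R3 ← R3 + (5/7)·R1: [0, 9/7, -104/7, 61/7]
R4 ← R4 − (3/7)·R1: [0, -32/7, 19/7, -80/7]
R3 ← R3 − (9/7)·R2: [0, 0, -257/7, 124/7]
R4 ← R4 + (32/7)·R2: [0, 0, 563/7, -304/7]
R4 ← R4 + (563/257)·R3: [0, 0, 0, -1188/257]
4 nonzero rows, so rank(M) = 4.
M has 4 columns; by rank–nullity, nullity = 4 − 4 = 0.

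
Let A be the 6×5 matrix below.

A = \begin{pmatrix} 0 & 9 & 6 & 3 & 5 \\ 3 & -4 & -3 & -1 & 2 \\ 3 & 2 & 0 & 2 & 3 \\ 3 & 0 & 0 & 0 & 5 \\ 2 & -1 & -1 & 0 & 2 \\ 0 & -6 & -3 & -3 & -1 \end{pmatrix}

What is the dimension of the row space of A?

Row reduce to echelon form.
Swap R1 ↔ R2
R3 ← R3 − R1: [0, 6, 3, 3, 1]
R4 ← R4 − R1: [0, 4, 3, 1, 3]
R5 ← R5 − (2/3)·R1: [0, 5/3, 1, 2/3, 2/3]
R3 ← R3 − (2/3)·R2: [0, 0, -1, 1, -7/3]
R4 ← R4 − (4/9)·R2: [0, 0, 1/3, -1/3, 7/9]
R5 ← R5 − (5/27)·R2: [0, 0, -1/9, 1/9, -7/27]
R6 ← R6 + (2/3)·R2: [0, 0, 1, -1, 7/3]
R4 ← R4 + (1/3)·R3: [0, 0, 0, 0, 0]
R5 ← R5 − (1/9)·R3: [0, 0, 0, 0, 0]
R6 ← R6 + R3: [0, 0, 0, 0, 0]
Echelon form has 3 nonzero rows, so rank(A) = 3.
The row space has dimension equal to the rank: 3.

3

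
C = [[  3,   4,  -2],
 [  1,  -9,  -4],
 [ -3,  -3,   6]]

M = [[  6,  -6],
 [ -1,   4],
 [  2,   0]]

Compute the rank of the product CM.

First compute CM:
[[ 10,  -2],
 [  7, -42],
 [ -3,   6]]
Now row reduce the product.
R2 ← R2 − (7/10)·R1: [0, -203/5]
R3 ← R3 + (3/10)·R1: [0, 27/5]
R3 ← R3 + (27/203)·R2: [0, 0]
2 nonzero rows, so rank(CM) = 2.

2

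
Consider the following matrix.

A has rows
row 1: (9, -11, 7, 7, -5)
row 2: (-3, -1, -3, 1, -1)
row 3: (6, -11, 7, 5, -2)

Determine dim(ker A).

Row reduce to echelon form.
R2 ← R2 + (1/3)·R1: [0, -14/3, -2/3, 10/3, -8/3]
R3 ← R3 − (2/3)·R1: [0, -11/3, 7/3, 1/3, 4/3]
R3 ← R3 − (11/14)·R2: [0, 0, 20/7, -16/7, 24/7]
3 nonzero rows, so rank(A) = 3.
A has 5 columns; by rank–nullity, nullity = 5 − 3 = 2.

2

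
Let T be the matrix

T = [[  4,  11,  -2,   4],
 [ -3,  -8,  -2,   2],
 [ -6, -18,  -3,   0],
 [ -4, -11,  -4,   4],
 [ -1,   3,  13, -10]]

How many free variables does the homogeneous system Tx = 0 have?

Row reduce to echelon form.
R2 ← R2 + (3/4)·R1: [0, 1/4, -7/2, 5]
R3 ← R3 + (3/2)·R1: [0, -3/2, -6, 6]
R4 ← R4 + R1: [0, 0, -6, 8]
R5 ← R5 + (1/4)·R1: [0, 23/4, 25/2, -9]
R3 ← R3 + (6)·R2: [0, 0, -27, 36]
R5 ← R5 − (23)·R2: [0, 0, 93, -124]
R4 ← R4 − (2/9)·R3: [0, 0, 0, 0]
R5 ← R5 + (31/9)·R3: [0, 0, 0, 0]
3 nonzero rows, so rank(T) = 3.
T has 4 columns; by rank–nullity, nullity = 4 − 3 = 1.

1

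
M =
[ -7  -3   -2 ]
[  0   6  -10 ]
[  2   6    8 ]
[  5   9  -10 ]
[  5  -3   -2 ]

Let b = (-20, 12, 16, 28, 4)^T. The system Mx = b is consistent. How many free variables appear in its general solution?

Row reduce the augmented matrix [M | b].
R3 ← R3 + (2/7)·R1: [0, 36/7, 52/7, 72/7]
R4 ← R4 + (5/7)·R1: [0, 48/7, -80/7, 96/7]
R5 ← R5 + (5/7)·R1: [0, -36/7, -24/7, -72/7]
R3 ← R3 − (6/7)·R2: [0, 0, 16, 0]
R4 ← R4 − (8/7)·R2: [0, 0, 0, 0]
R5 ← R5 + (6/7)·R2: [0, 0, -12, 0]
R5 ← R5 + (3/4)·R3: [0, 0, 0, 0]
The echelon form has 3 nonzero rows, and every pivot lies in the first 3 columns, so rank(M) = rank([M|b]) = 3.
The system is consistent.
Free variables = (unknowns) − (rank) = 3 − 3 = 0.

0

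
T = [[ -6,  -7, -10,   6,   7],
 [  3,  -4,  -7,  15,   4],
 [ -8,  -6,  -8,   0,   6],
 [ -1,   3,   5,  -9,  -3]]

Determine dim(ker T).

3

Row reduce to echelon form.
R2 ← R2 + (1/2)·R1: [0, -15/2, -12, 18, 15/2]
R3 ← R3 − (4/3)·R1: [0, 10/3, 16/3, -8, -10/3]
R4 ← R4 − (1/6)·R1: [0, 25/6, 20/3, -10, -25/6]
R3 ← R3 + (4/9)·R2: [0, 0, 0, 0, 0]
R4 ← R4 + (5/9)·R2: [0, 0, 0, 0, 0]
2 nonzero rows, so rank(T) = 2.
T has 5 columns; by rank–nullity, nullity = 5 − 2 = 3.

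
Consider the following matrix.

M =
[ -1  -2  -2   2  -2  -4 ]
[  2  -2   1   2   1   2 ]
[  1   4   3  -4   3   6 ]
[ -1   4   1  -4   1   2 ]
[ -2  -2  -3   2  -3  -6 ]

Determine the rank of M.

2

Row reduce to echelon form.
R2 ← R2 + (2)·R1: [0, -6, -3, 6, -3, -6]
R3 ← R3 + R1: [0, 2, 1, -2, 1, 2]
R4 ← R4 − R1: [0, 6, 3, -6, 3, 6]
R5 ← R5 − (2)·R1: [0, 2, 1, -2, 1, 2]
R3 ← R3 + (1/3)·R2: [0, 0, 0, 0, 0, 0]
R4 ← R4 + R2: [0, 0, 0, 0, 0, 0]
R5 ← R5 + (1/3)·R2: [0, 0, 0, 0, 0, 0]
Echelon form has 2 nonzero rows, so rank(M) = 2.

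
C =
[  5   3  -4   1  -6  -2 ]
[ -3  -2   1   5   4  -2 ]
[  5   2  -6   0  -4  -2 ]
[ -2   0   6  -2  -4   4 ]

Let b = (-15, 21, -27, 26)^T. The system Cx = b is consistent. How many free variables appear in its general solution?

Row reduce the augmented matrix [C | b].
R2 ← R2 + (3/5)·R1: [0, -1/5, -7/5, 28/5, 2/5, -16/5, 12]
R3 ← R3 − R1: [0, -1, -2, -1, 2, 0, -12]
R4 ← R4 + (2/5)·R1: [0, 6/5, 22/5, -8/5, -32/5, 16/5, 20]
R3 ← R3 − (5)·R2: [0, 0, 5, -29, 0, 16, -72]
R4 ← R4 + (6)·R2: [0, 0, -4, 32, -4, -16, 92]
R4 ← R4 + (4/5)·R3: [0, 0, 0, 44/5, -4, -16/5, 172/5]
The echelon form has 4 nonzero rows, and every pivot lies in the first 6 columns, so rank(C) = rank([C|b]) = 4.
The system is consistent.
Free variables = (unknowns) − (rank) = 6 − 4 = 2.

2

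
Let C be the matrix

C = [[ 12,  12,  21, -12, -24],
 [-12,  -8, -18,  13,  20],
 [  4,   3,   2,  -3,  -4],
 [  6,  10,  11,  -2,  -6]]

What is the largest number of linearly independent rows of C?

Row reduce to echelon form.
R2 ← R2 + R1: [0, 4, 3, 1, -4]
R3 ← R3 − (1/3)·R1: [0, -1, -5, 1, 4]
R4 ← R4 − (1/2)·R1: [0, 4, 1/2, 4, 6]
R3 ← R3 + (1/4)·R2: [0, 0, -17/4, 5/4, 3]
R4 ← R4 − R2: [0, 0, -5/2, 3, 10]
R4 ← R4 − (10/17)·R3: [0, 0, 0, 77/34, 140/17]
Echelon form has 4 nonzero rows, so rank(C) = 4.
The rank gives the maximum number of linearly independent rows: 4.

4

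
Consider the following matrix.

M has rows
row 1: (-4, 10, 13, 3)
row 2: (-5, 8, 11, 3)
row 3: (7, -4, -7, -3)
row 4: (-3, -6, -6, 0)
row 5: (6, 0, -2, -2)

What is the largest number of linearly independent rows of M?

2

Row reduce to echelon form.
R2 ← R2 − (5/4)·R1: [0, -9/2, -21/4, -3/4]
R3 ← R3 + (7/4)·R1: [0, 27/2, 63/4, 9/4]
R4 ← R4 − (3/4)·R1: [0, -27/2, -63/4, -9/4]
R5 ← R5 + (3/2)·R1: [0, 15, 35/2, 5/2]
R3 ← R3 + (3)·R2: [0, 0, 0, 0]
R4 ← R4 − (3)·R2: [0, 0, 0, 0]
R5 ← R5 + (10/3)·R2: [0, 0, 0, 0]
Echelon form has 2 nonzero rows, so rank(M) = 2.
The rank gives the maximum number of linearly independent rows: 2.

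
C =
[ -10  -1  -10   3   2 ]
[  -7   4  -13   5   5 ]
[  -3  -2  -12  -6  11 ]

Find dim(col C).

3

Row reduce to echelon form.
R2 ← R2 − (7/10)·R1: [0, 47/10, -6, 29/10, 18/5]
R3 ← R3 − (3/10)·R1: [0, -17/10, -9, -69/10, 52/5]
R3 ← R3 + (17/47)·R2: [0, 0, -525/47, -275/47, 550/47]
Echelon form has 3 nonzero rows, so rank(C) = 3.
The column space has dimension equal to the rank: 3.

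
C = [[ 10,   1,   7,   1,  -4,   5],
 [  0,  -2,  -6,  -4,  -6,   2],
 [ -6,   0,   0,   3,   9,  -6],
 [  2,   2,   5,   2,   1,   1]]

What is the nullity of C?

Row reduce to echelon form.
R3 ← R3 + (3/5)·R1: [0, 3/5, 21/5, 18/5, 33/5, -3]
R4 ← R4 − (1/5)·R1: [0, 9/5, 18/5, 9/5, 9/5, 0]
R3 ← R3 + (3/10)·R2: [0, 0, 12/5, 12/5, 24/5, -12/5]
R4 ← R4 + (9/10)·R2: [0, 0, -9/5, -9/5, -18/5, 9/5]
R4 ← R4 + (3/4)·R3: [0, 0, 0, 0, 0, 0]
3 nonzero rows, so rank(C) = 3.
C has 6 columns; by rank–nullity, nullity = 6 − 3 = 3.

3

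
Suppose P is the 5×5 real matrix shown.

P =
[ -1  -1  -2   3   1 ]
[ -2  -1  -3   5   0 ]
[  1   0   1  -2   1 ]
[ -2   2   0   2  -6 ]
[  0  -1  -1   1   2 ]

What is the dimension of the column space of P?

Row reduce to echelon form.
R2 ← R2 − (2)·R1: [0, 1, 1, -1, -2]
R3 ← R3 + R1: [0, -1, -1, 1, 2]
R4 ← R4 − (2)·R1: [0, 4, 4, -4, -8]
R3 ← R3 + R2: [0, 0, 0, 0, 0]
R4 ← R4 − (4)·R2: [0, 0, 0, 0, 0]
R5 ← R5 + R2: [0, 0, 0, 0, 0]
Echelon form has 2 nonzero rows, so rank(P) = 2.
The column space has dimension equal to the rank: 2.

2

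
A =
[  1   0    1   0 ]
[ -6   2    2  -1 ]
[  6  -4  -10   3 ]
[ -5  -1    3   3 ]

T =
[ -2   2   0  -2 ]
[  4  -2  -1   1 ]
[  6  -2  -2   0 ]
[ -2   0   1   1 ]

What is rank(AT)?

2

First compute AT:
[[  4,   0,  -2,  -2],
 [ 34, -20,  -7,  13],
 [-94,  40,  27, -13],
 [ 18, -14,  -2,  12]]
Now row reduce the product.
R2 ← R2 − (17/2)·R1: [0, -20, 10, 30]
R3 ← R3 + (47/2)·R1: [0, 40, -20, -60]
R4 ← R4 − (9/2)·R1: [0, -14, 7, 21]
R3 ← R3 + (2)·R2: [0, 0, 0, 0]
R4 ← R4 − (7/10)·R2: [0, 0, 0, 0]
2 nonzero rows, so rank(AT) = 2.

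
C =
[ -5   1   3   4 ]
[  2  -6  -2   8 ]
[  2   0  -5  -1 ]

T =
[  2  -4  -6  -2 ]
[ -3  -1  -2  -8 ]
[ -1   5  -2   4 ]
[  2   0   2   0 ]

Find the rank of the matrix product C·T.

3

First compute CT:
[[ -8,  34,  30,  14],
 [ 40, -12,  20,  36],
 [  7, -33,  -4, -24]]
Now row reduce the product.
R2 ← R2 + (5)·R1: [0, 158, 170, 106]
R3 ← R3 + (7/8)·R1: [0, -13/4, 89/4, -47/4]
R3 ← R3 + (13/632)·R2: [0, 0, 2034/79, -756/79]
3 nonzero rows, so rank(CT) = 3.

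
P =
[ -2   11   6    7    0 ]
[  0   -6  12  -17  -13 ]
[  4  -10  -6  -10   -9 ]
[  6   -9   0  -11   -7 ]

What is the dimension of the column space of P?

Row reduce to echelon form.
R3 ← R3 + (2)·R1: [0, 12, 6, 4, -9]
R4 ← R4 + (3)·R1: [0, 24, 18, 10, -7]
R3 ← R3 + (2)·R2: [0, 0, 30, -30, -35]
R4 ← R4 + (4)·R2: [0, 0, 66, -58, -59]
R4 ← R4 − (11/5)·R3: [0, 0, 0, 8, 18]
Echelon form has 4 nonzero rows, so rank(P) = 4.
The column space has dimension equal to the rank: 4.

4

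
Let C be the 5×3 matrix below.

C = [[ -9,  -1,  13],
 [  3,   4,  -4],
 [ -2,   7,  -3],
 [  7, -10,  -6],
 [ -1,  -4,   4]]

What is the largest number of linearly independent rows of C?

Row reduce to echelon form.
R2 ← R2 + (1/3)·R1: [0, 11/3, 1/3]
R3 ← R3 − (2/9)·R1: [0, 65/9, -53/9]
R4 ← R4 + (7/9)·R1: [0, -97/9, 37/9]
R5 ← R5 − (1/9)·R1: [0, -35/9, 23/9]
R3 ← R3 − (65/33)·R2: [0, 0, -72/11]
R4 ← R4 + (97/33)·R2: [0, 0, 56/11]
R5 ← R5 + (35/33)·R2: [0, 0, 32/11]
R4 ← R4 + (7/9)·R3: [0, 0, 0]
R5 ← R5 + (4/9)·R3: [0, 0, 0]
Echelon form has 3 nonzero rows, so rank(C) = 3.
The rank gives the maximum number of linearly independent rows: 3.

3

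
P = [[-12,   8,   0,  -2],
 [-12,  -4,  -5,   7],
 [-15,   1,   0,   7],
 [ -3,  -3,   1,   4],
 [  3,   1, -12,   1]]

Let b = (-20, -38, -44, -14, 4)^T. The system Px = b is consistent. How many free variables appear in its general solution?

Row reduce the augmented matrix [P | b].
R2 ← R2 − R1: [0, -12, -5, 9, -18]
R3 ← R3 − (5/4)·R1: [0, -9, 0, 19/2, -19]
R4 ← R4 − (1/4)·R1: [0, -5, 1, 9/2, -9]
R5 ← R5 + (1/4)·R1: [0, 3, -12, 1/2, -1]
R3 ← R3 − (3/4)·R2: [0, 0, 15/4, 11/4, -11/2]
R4 ← R4 − (5/12)·R2: [0, 0, 37/12, 3/4, -3/2]
R5 ← R5 + (1/4)·R2: [0, 0, -53/4, 11/4, -11/2]
R4 ← R4 − (37/45)·R3: [0, 0, 0, -68/45, 136/45]
R5 ← R5 + (53/15)·R3: [0, 0, 0, 187/15, -374/15]
R5 ← R5 + (33/4)·R4: [0, 0, 0, 0, 0]
The echelon form has 4 nonzero rows, and every pivot lies in the first 4 columns, so rank(P) = rank([P|b]) = 4.
The system is consistent.
Free variables = (unknowns) − (rank) = 4 − 4 = 0.

0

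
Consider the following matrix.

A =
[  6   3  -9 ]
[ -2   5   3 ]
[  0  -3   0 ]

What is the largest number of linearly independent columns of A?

2

Row reduce to echelon form.
R2 ← R2 + (1/3)·R1: [0, 6, 0]
R3 ← R3 + (1/2)·R2: [0, 0, 0]
Echelon form has 2 nonzero rows, so rank(A) = 2.
The rank gives the maximum number of linearly independent columns: 2.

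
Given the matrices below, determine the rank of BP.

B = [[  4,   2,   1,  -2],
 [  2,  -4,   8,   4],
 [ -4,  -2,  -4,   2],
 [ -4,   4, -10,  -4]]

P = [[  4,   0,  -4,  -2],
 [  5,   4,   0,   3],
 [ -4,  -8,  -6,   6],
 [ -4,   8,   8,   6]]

First compute BP:
[[ 30, -16, -38,  -8],
 [-60, -48, -24,  56],
 [-18,  40,  56, -10],
 [ 60,  64,  44, -64]]
Now row reduce the product.
R2 ← R2 + (2)·R1: [0, -80, -100, 40]
R3 ← R3 + (3/5)·R1: [0, 152/5, 166/5, -74/5]
R4 ← R4 − (2)·R1: [0, 96, 120, -48]
R3 ← R3 + (19/50)·R2: [0, 0, -24/5, 2/5]
R4 ← R4 + (6/5)·R2: [0, 0, 0, 0]
3 nonzero rows, so rank(BP) = 3.

3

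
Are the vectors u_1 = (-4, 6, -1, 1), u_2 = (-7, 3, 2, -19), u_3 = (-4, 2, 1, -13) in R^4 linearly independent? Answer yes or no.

yes

Form the matrix with these vectors as rows and row reduce.
R2 ← R2 − (7/4)·R1: [0, -15/2, 15/4, -83/4]
R3 ← R3 − R1: [0, -4, 2, -14]
R3 ← R3 − (8/15)·R2: [0, 0, 0, -44/15]
3 nonzero rows, so the 3 vectors span a space of dimension 3.
Since 3 = 3, the vectors are linearly independent.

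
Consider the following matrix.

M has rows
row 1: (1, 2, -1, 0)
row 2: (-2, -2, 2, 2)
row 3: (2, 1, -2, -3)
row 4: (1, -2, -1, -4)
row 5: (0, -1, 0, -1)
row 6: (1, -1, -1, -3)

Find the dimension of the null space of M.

Row reduce to echelon form.
R2 ← R2 + (2)·R1: [0, 2, 0, 2]
R3 ← R3 − (2)·R1: [0, -3, 0, -3]
R4 ← R4 − R1: [0, -4, 0, -4]
R6 ← R6 − R1: [0, -3, 0, -3]
R3 ← R3 + (3/2)·R2: [0, 0, 0, 0]
R4 ← R4 + (2)·R2: [0, 0, 0, 0]
R5 ← R5 + (1/2)·R2: [0, 0, 0, 0]
R6 ← R6 + (3/2)·R2: [0, 0, 0, 0]
2 nonzero rows, so rank(M) = 2.
M has 4 columns; by rank–nullity, nullity = 4 − 2 = 2.

2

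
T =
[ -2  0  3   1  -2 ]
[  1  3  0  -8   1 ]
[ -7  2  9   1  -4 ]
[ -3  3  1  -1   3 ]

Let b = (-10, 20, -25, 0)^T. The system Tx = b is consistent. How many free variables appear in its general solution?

Row reduce the augmented matrix [T | b].
R2 ← R2 + (1/2)·R1: [0, 3, 3/2, -15/2, 0, 15]
R3 ← R3 − (7/2)·R1: [0, 2, -3/2, -5/2, 3, 10]
R4 ← R4 − (3/2)·R1: [0, 3, -7/2, -5/2, 6, 15]
R3 ← R3 − (2/3)·R2: [0, 0, -5/2, 5/2, 3, 0]
R4 ← R4 − R2: [0, 0, -5, 5, 6, 0]
R4 ← R4 − (2)·R3: [0, 0, 0, 0, 0, 0]
The echelon form has 3 nonzero rows, and every pivot lies in the first 5 columns, so rank(T) = rank([T|b]) = 3.
The system is consistent.
Free variables = (unknowns) − (rank) = 5 − 3 = 2.

2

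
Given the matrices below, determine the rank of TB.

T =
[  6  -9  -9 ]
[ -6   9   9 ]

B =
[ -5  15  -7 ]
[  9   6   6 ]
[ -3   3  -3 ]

First compute TB:
[[-84,   9, -69],
 [ 84,  -9,  69]]
Now row reduce the product.
R2 ← R2 + R1: [0, 0, 0]
1 nonzero row, so rank(TB) = 1.

1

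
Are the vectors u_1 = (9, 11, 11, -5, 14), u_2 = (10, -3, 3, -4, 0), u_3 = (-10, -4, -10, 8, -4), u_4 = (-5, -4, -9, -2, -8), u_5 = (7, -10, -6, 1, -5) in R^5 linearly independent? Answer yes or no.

no

Form the matrix with these vectors as rows and row reduce.
R2 ← R2 − (10/9)·R1: [0, -137/9, -83/9, 14/9, -140/9]
R3 ← R3 + (10/9)·R1: [0, 74/9, 20/9, 22/9, 104/9]
R4 ← R4 + (5/9)·R1: [0, 19/9, -26/9, -43/9, -2/9]
R5 ← R5 − (7/9)·R1: [0, -167/9, -131/9, 44/9, -143/9]
R3 ← R3 + (74/137)·R2: [0, 0, -378/137, 450/137, 432/137]
R4 ← R4 + (19/137)·R2: [0, 0, -571/137, -625/137, -326/137]
R5 ← R5 − (167/137)·R2: [0, 0, -454/137, 410/137, 421/137]
R4 ← R4 − (571/378)·R3: [0, 0, 0, -200/21, -50/7]
R5 ← R5 − (227/189)·R3: [0, 0, 0, -20/21, -5/7]
R5 ← R5 − (1/10)·R4: [0, 0, 0, 0, 0]
4 nonzero rows, so the 5 vectors span a space of dimension 4.
Since 4 < 5, the vectors are linearly dependent.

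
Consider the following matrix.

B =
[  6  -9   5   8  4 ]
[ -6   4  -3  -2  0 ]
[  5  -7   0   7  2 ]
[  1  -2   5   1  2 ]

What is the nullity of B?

2

Row reduce to echelon form.
R2 ← R2 + R1: [0, -5, 2, 6, 4]
R3 ← R3 − (5/6)·R1: [0, 1/2, -25/6, 1/3, -4/3]
R4 ← R4 − (1/6)·R1: [0, -1/2, 25/6, -1/3, 4/3]
R3 ← R3 + (1/10)·R2: [0, 0, -119/30, 14/15, -14/15]
R4 ← R4 − (1/10)·R2: [0, 0, 119/30, -14/15, 14/15]
R4 ← R4 + R3: [0, 0, 0, 0, 0]
3 nonzero rows, so rank(B) = 3.
B has 5 columns; by rank–nullity, nullity = 5 − 3 = 2.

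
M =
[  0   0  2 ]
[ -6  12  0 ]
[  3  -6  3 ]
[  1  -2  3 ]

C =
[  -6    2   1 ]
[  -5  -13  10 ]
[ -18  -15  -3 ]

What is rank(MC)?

First compute MC:
[[-36, -30,  -6],
 [-24, -168, 114],
 [-42,  39, -66],
 [-50, -17, -28]]
Now row reduce the product.
R2 ← R2 − (2/3)·R1: [0, -148, 118]
R3 ← R3 − (7/6)·R1: [0, 74, -59]
R4 ← R4 − (25/18)·R1: [0, 74/3, -59/3]
R3 ← R3 + (1/2)·R2: [0, 0, 0]
R4 ← R4 + (1/6)·R2: [0, 0, 0]
2 nonzero rows, so rank(MC) = 2.

2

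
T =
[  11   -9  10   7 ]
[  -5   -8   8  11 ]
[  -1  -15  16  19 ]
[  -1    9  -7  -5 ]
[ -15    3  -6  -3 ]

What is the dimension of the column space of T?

3

Row reduce to echelon form.
R2 ← R2 + (5/11)·R1: [0, -133/11, 138/11, 156/11]
R3 ← R3 + (1/11)·R1: [0, -174/11, 186/11, 216/11]
R4 ← R4 + (1/11)·R1: [0, 90/11, -67/11, -48/11]
R5 ← R5 + (15/11)·R1: [0, -102/11, 84/11, 72/11]
R3 ← R3 − (174/133)·R2: [0, 0, 66/133, 144/133]
R4 ← R4 + (90/133)·R2: [0, 0, 319/133, 696/133]
R5 ← R5 − (102/133)·R2: [0, 0, -264/133, -576/133]
R4 ← R4 − (29/6)·R3: [0, 0, 0, 0]
R5 ← R5 + (4)·R3: [0, 0, 0, 0]
Echelon form has 3 nonzero rows, so rank(T) = 3.
The column space has dimension equal to the rank: 3.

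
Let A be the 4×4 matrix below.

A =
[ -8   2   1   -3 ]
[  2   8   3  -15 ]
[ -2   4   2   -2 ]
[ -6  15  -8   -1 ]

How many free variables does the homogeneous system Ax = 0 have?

0

Row reduce to echelon form.
R2 ← R2 + (1/4)·R1: [0, 17/2, 13/4, -63/4]
R3 ← R3 − (1/4)·R1: [0, 7/2, 7/4, -5/4]
R4 ← R4 − (3/4)·R1: [0, 27/2, -35/4, 5/4]
R3 ← R3 − (7/17)·R2: [0, 0, 7/17, 89/17]
R4 ← R4 − (27/17)·R2: [0, 0, -473/34, 893/34]
R4 ← R4 + (473/14)·R3: [0, 0, 0, 1422/7]
4 nonzero rows, so rank(A) = 4.
A has 4 columns; by rank–nullity, nullity = 4 − 4 = 0.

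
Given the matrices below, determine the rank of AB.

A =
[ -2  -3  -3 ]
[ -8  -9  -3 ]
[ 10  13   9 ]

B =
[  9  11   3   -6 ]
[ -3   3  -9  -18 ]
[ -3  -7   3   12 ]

2

First compute AB:
[[  0, -10,  12,  30],
 [-36, -94,  48, 174],
 [ 24,  86, -60, -186]]
Now row reduce the product.
Swap R1 ↔ R2
R3 ← R3 + (2/3)·R1: [0, 70/3, -28, -70]
R3 ← R3 + (7/3)·R2: [0, 0, 0, 0]
2 nonzero rows, so rank(AB) = 2.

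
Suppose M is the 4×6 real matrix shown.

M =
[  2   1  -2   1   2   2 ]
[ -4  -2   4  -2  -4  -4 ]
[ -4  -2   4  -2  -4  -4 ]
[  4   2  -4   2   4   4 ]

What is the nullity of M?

5

Row reduce to echelon form.
R2 ← R2 + (2)·R1: [0, 0, 0, 0, 0, 0]
R3 ← R3 + (2)·R1: [0, 0, 0, 0, 0, 0]
R4 ← R4 − (2)·R1: [0, 0, 0, 0, 0, 0]
1 nonzero row, so rank(M) = 1.
M has 6 columns; by rank–nullity, nullity = 6 − 1 = 5.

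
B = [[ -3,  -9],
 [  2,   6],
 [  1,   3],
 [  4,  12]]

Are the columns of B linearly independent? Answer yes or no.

Row reduce B to echelon form.
R2 ← R2 + (2/3)·R1: [0, 0]
R3 ← R3 + (1/3)·R1: [0, 0]
R4 ← R4 + (4/3)·R1: [0, 0]
1 pivot among 2 columns.
Only 1 < 2 pivot columns, so the columns are linearly dependent.

no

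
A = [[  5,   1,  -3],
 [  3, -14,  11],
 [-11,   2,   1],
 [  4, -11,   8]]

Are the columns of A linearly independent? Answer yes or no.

Row reduce A to echelon form.
R2 ← R2 − (3/5)·R1: [0, -73/5, 64/5]
R3 ← R3 + (11/5)·R1: [0, 21/5, -28/5]
R4 ← R4 − (4/5)·R1: [0, -59/5, 52/5]
R3 ← R3 + (21/73)·R2: [0, 0, -140/73]
R4 ← R4 − (59/73)·R2: [0, 0, 4/73]
R4 ← R4 + (1/35)·R3: [0, 0, 0]
3 pivots among 3 columns.
Every column is a pivot column, so the columns are linearly independent.

yes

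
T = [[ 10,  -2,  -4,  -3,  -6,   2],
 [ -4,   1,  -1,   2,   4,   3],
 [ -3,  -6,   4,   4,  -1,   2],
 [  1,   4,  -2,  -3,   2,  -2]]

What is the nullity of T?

Row reduce to echelon form.
R2 ← R2 + (2/5)·R1: [0, 1/5, -13/5, 4/5, 8/5, 19/5]
R3 ← R3 + (3/10)·R1: [0, -33/5, 14/5, 31/10, -14/5, 13/5]
R4 ← R4 − (1/10)·R1: [0, 21/5, -8/5, -27/10, 13/5, -11/5]
R3 ← R3 + (33)·R2: [0, 0, -83, 59/2, 50, 128]
R4 ← R4 − (21)·R2: [0, 0, 53, -39/2, -31, -82]
R4 ← R4 + (53/83)·R3: [0, 0, 0, -55/83, 77/83, -22/83]
4 nonzero rows, so rank(T) = 4.
T has 6 columns; by rank–nullity, nullity = 6 − 4 = 2.

2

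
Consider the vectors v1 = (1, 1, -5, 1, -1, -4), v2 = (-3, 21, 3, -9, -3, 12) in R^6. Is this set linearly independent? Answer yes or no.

Form the matrix with these vectors as rows and row reduce.
R2 ← R2 + (3)·R1: [0, 24, -12, -6, -6, 0]
2 nonzero rows, so the 2 vectors span a space of dimension 2.
Since 2 = 2, the vectors are linearly independent.

yes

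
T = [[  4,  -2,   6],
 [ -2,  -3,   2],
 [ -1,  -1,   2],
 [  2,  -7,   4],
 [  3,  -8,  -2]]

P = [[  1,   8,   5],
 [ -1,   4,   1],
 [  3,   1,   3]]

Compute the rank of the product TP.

3

First compute TP:
[[ 24,  30,  36],
 [  7, -26,  -7],
 [  6, -10,   0],
 [ 21,  -8,  15],
 [  5, -10,   1]]
Now row reduce the product.
R2 ← R2 − (7/24)·R1: [0, -139/4, -35/2]
R3 ← R3 − (1/4)·R1: [0, -35/2, -9]
R4 ← R4 − (7/8)·R1: [0, -137/4, -33/2]
R5 ← R5 − (5/24)·R1: [0, -65/4, -13/2]
R3 ← R3 − (70/139)·R2: [0, 0, -26/139]
R4 ← R4 − (137/139)·R2: [0, 0, 104/139]
R5 ← R5 − (65/139)·R2: [0, 0, 234/139]
R4 ← R4 + (4)·R3: [0, 0, 0]
R5 ← R5 + (9)·R3: [0, 0, 0]
3 nonzero rows, so rank(TP) = 3.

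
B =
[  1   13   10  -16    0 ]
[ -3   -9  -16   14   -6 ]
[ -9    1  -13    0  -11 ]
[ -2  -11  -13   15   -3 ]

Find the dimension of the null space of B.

Row reduce to echelon form.
R2 ← R2 + (3)·R1: [0, 30, 14, -34, -6]
R3 ← R3 + (9)·R1: [0, 118, 77, -144, -11]
R4 ← R4 + (2)·R1: [0, 15, 7, -17, -3]
R3 ← R3 − (59/15)·R2: [0, 0, 329/15, -154/15, 63/5]
R4 ← R4 − (1/2)·R2: [0, 0, 0, 0, 0]
3 nonzero rows, so rank(B) = 3.
B has 5 columns; by rank–nullity, nullity = 5 − 3 = 2.

2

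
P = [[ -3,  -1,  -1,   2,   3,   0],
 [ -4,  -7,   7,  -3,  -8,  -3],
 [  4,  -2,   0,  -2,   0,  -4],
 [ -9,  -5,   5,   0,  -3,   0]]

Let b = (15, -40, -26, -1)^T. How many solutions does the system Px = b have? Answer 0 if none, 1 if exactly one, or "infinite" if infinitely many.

infinite

Row reduce the augmented matrix [P | b].
R2 ← R2 − (4/3)·R1: [0, -17/3, 25/3, -17/3, -12, -3, -60]
R3 ← R3 + (4/3)·R1: [0, -10/3, -4/3, 2/3, 4, -4, -6]
R4 ← R4 − (3)·R1: [0, -2, 8, -6, -12, 0, -46]
R3 ← R3 − (10/17)·R2: [0, 0, -106/17, 4, 188/17, -38/17, 498/17]
R4 ← R4 − (6/17)·R2: [0, 0, 86/17, -4, -132/17, 18/17, -422/17]
R4 ← R4 + (43/53)·R3: [0, 0, 0, -40/53, 64/53, -40/53, -56/53]
The echelon form has 4 nonzero rows, and every pivot lies in the first 6 columns, so rank(P) = rank([P|b]) = 4.
The system is consistent.
rank = 4 < 6 unknowns, so there are infinitely many solutions.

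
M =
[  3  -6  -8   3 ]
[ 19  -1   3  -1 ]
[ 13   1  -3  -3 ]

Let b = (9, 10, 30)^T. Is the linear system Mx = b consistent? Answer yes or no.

yes

Row reduce the augmented matrix [M | b].
R2 ← R2 − (19/3)·R1: [0, 37, 161/3, -20, -47]
R3 ← R3 − (13/3)·R1: [0, 27, 95/3, -16, -9]
R3 ← R3 − (27/37)·R2: [0, 0, -832/111, -52/37, 936/37]
The echelon form has 3 nonzero rows, and every pivot lies in the first 4 columns, so rank(M) = rank([M|b]) = 3.
The system is consistent.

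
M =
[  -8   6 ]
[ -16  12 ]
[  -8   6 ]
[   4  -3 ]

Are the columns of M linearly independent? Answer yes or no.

no

Row reduce M to echelon form.
R2 ← R2 − (2)·R1: [0, 0]
R3 ← R3 − R1: [0, 0]
R4 ← R4 + (1/2)·R1: [0, 0]
1 pivot among 2 columns.
Only 1 < 2 pivot columns, so the columns are linearly dependent.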